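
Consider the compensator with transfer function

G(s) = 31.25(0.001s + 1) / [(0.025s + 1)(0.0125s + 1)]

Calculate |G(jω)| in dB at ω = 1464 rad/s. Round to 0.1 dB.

-21.7 dB

At ω = 1464 rad/s:
zero (1 + j1464·0.001) = 1 + j1.464 → |·| ≈ 1.7729, ∠ ≈ 55.66°
pole (1 + j1464·0.025) = 1 + j36.6 → |·| ≈ 36.614, ∠ ≈ 88.43°
pole (1 + j1464·0.0125) = 1 + j18.3 → |·| ≈ 18.327, ∠ ≈ 86.87°
|G| = 31.25 · 1.7729 / (36.614 · 18.327) ≈ 0.082565
Gain = 20 log₁₀(0.082565) ≈ -21.66 dB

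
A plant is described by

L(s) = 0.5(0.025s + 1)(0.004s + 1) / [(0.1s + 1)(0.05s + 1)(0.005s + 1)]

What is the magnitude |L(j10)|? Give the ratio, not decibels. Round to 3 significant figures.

0.326

At ω = 10 rad/s:
zero (1 + j10·0.025) = 1 + j0.25 → |·| ≈ 1.0308, ∠ ≈ 14.04°
zero (1 + j10·0.004) = 1 + j0.04 → |·| ≈ 1.0008, ∠ ≈ 2.29°
pole (1 + j10·0.1) = 1 + j1 → |·| ≈ 1.4142, ∠ ≈ 45.00°
pole (1 + j10·0.05) = 1 + j0.5 → |·| ≈ 1.118, ∠ ≈ 26.57°
pole (1 + j10·0.005) = 1 + j0.05 → |·| ≈ 1.0012, ∠ ≈ 2.86°
|L| = 0.5 · 1.0308 · 1.0008 / (1.4142 · 1.118 · 1.0012) ≈ 0.32585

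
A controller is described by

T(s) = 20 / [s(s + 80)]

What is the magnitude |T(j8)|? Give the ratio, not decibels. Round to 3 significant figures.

0.0311

At s = jω = j8:
pole (s+80): 80 + j8 → |·| = √(80²+8²) = √6464 ≈ 80.399, ∠ = arctan(8/80) ≈ 5.71°
pole at origin: |s| = 8, ∠ = 90.00° (in denominator)
|T| = 20 / 643.19 ≈ 0.031095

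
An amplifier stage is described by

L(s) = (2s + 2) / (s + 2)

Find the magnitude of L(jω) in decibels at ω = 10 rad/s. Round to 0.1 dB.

Substitute s = j10:
Numerator: 2(j10) + 2 = 2 + j20
Denominator: (j10) + 2 = 2 + j10
|N| = √(2² + 20²) ≈ 20.1, ∠N ≈ 84.29°
|D| = √(2² + 10²) ≈ 10.198, ∠D ≈ 78.69°
|L| = 20.1 / 10.198 ≈ 1.971
Gain = 20 log₁₀(1.971) ≈ 5.89 dB

5.9 dB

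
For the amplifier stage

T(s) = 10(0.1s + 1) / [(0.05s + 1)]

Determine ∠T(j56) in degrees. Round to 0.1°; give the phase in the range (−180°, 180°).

At ω = 56 rad/s:
zero (1 + j56·0.1) = 1 + j5.6 → |·| ≈ 5.6886, ∠ ≈ 79.88°
pole (1 + j56·0.05) = 1 + j2.8 → |·| ≈ 2.9732, ∠ ≈ 70.35°
∠T = (79.88°) − (70.35°) = 9.53°

9.5°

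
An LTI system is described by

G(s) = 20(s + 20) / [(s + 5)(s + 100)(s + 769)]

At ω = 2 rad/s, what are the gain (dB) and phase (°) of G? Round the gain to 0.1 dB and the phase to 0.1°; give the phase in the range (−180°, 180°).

At s = jω = j2:
zero (s+20): 20 + j2 → |·| = √(20²+2²) = √404 ≈ 20.1, ∠ = arctan(2/20) ≈ 5.71°
pole (s+5): 5 + j2 → |·| = √(5²+2²) = √29 ≈ 5.3852, ∠ = arctan(2/5) ≈ 21.80°
pole (s+100): 100 + j2 → |·| = √(100²+2²) = √10004 ≈ 100.02, ∠ = arctan(2/100) ≈ 1.15°
pole (s+769): 769 + j2 → |·| = √(769²+2²) = √591365 ≈ 769, ∠ = arctan(2/769) ≈ 0.15°
|G| = 20 · 20.1 / 4.142e+05 ≈ 0.00097055
Gain = 20 log₁₀(0.00097055) ≈ -60.26 dB
∠G = 5.71° − 23.10° = -17.39°

-60.3 dB, -17.4°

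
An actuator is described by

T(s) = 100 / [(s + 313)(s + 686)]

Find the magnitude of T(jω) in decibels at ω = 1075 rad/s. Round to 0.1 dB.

At s = jω = j1075:
pole (s+313): 313 + j1075 → |·| = √(313²+1075²) = √1253594 ≈ 1119.6, ∠ = arctan(1075/313) ≈ 73.77°
pole (s+686): 686 + j1075 → |·| = √(686²+1075²) = √1626221 ≈ 1275.2, ∠ = arctan(1075/686) ≈ 57.46°
|T| = 100 / 1.4277e+06 ≈ 7.0043e-05
Gain = 20 log₁₀(7.0043e-05) ≈ -83.09 dB

-83.1 dB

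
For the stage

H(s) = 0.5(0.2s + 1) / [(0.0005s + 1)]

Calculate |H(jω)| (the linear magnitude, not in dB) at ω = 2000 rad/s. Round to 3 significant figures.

At ω = 2000 rad/s:
zero (1 + j2000·0.2) = 1 + j400 → |·| ≈ 400, ∠ ≈ 89.86°
pole (1 + j2000·0.0005) = 1 + j1 → |·| ≈ 1.4142, ∠ ≈ 45.00°
|H| = 0.5 · 400 / (1.4142) ≈ 141.42

141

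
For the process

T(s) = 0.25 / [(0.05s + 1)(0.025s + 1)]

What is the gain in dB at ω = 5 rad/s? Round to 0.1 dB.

At ω = 5 rad/s:
pole (1 + j5·0.05) = 1 + j0.25 → |·| ≈ 1.0308, ∠ ≈ 14.04°
pole (1 + j5·0.025) = 1 + j0.125 → |·| ≈ 1.0078, ∠ ≈ 7.13°
|T| = 0.25 · 1 / (1.0308 · 1.0078) ≈ 0.24065
Gain = 20 log₁₀(0.24065) ≈ -12.37 dB

-12.4 dB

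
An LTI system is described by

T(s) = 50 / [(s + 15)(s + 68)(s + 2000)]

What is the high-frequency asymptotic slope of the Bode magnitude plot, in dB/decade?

Each pole contributes −20 dB/decade at high frequency; each zero contributes +20 dB/decade.
Net: 0 zero(s) − 3 pole(s) → -60 dB/decade.

-60 dB/decade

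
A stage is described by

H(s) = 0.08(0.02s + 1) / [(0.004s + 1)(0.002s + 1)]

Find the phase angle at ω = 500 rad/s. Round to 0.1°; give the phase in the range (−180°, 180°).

-24.1°

At ω = 500 rad/s:
zero (1 + j500·0.02) = 1 + j10 → |·| ≈ 10.05, ∠ ≈ 84.29°
pole (1 + j500·0.004) = 1 + j2 → |·| ≈ 2.2361, ∠ ≈ 63.43°
pole (1 + j500·0.002) = 1 + j1 → |·| ≈ 1.4142, ∠ ≈ 45.00°
∠H = (84.29°) − (63.43° + 45.00°) = -24.14°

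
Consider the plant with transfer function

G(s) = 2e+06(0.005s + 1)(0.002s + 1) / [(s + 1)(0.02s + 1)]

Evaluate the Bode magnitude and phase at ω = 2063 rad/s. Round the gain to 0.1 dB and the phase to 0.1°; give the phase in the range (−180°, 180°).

60.3 dB, -17.7°

At ω = 2063 rad/s:
zero (1 + j2063·0.005) = 1 + j10.315 → |·| ≈ 10.363, ∠ ≈ 84.46°
zero (1 + j2063·0.002) = 1 + j4.126 → |·| ≈ 4.2455, ∠ ≈ 76.38°
pole (1 + j2063·1) = 1 + j2063 → |·| ≈ 2063, ∠ ≈ 89.97°
pole (1 + j2063·0.02) = 1 + j41.26 → |·| ≈ 41.272, ∠ ≈ 88.61°
|G| = 2e+06 · 10.363 · 4.2455 / (2063 · 41.272) ≈ 1033.5
Gain = 20 log₁₀(1033.5) ≈ 60.29 dB
∠G = (84.46° + 76.38°) − (89.97° + 88.61°) = -17.74°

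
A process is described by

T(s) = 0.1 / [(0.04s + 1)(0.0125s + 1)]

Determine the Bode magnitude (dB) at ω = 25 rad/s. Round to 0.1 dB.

-23.4 dB

At ω = 25 rad/s:
pole (1 + j25·0.04) = 1 + j1 → |·| ≈ 1.4142, ∠ ≈ 45.00°
pole (1 + j25·0.0125) = 1 + j0.3125 → |·| ≈ 1.0477, ∠ ≈ 17.35°
|T| = 0.1 · 1 / (1.4142 · 1.0477) ≈ 0.067492
Gain = 20 log₁₀(0.067492) ≈ -23.41 dB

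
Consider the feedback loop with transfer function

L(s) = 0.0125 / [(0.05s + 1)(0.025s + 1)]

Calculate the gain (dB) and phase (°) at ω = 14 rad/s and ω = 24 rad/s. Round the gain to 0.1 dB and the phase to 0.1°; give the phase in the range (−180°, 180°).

At ω = 14 rad/s:
pole (1 + j14·0.05) = 1 + j0.7 → |·| ≈ 1.2207, ∠ ≈ 34.99°
pole (1 + j14·0.025) = 1 + j0.35 → |·| ≈ 1.0595, ∠ ≈ 19.29°
|L| = 0.0125 · 1 / (1.2207 · 1.0595) ≈ 0.009665
Gain = 20 log₁₀(0.009665) ≈ -40.30 dB
∠L = (0°) − (34.99° + 19.29°) = -54.28°

At ω = 24 rad/s:
pole (1 + j24·0.05) = 1 + j1.2 → |·| ≈ 1.562, ∠ ≈ 50.19°
pole (1 + j24·0.025) = 1 + j0.6 → |·| ≈ 1.1662, ∠ ≈ 30.96°
|L| = 0.0125 · 1 / (1.562 · 1.1662) ≈ 0.0068621
Gain = 20 log₁₀(0.0068621) ≈ -43.27 dB
∠L = (0°) − (50.19° + 30.96°) = -81.15°

ω = 14: -40.3 dB, -54.3°; ω = 24: -43.3 dB, -81.2°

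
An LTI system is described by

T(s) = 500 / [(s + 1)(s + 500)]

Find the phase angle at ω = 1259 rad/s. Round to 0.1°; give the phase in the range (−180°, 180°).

-158.3°

At s = jω = j1259:
pole (s+1): 1 + j1259 → |·| = √(1²+1259²) = √1585082 ≈ 1259, ∠ = arctan(1259/1) ≈ 89.95°
pole (s+500): 500 + j1259 → |·| = √(500²+1259²) = √1835081 ≈ 1354.7, ∠ = arctan(1259/500) ≈ 68.34°
∠T = 0.00° − 158.29° = -158.29°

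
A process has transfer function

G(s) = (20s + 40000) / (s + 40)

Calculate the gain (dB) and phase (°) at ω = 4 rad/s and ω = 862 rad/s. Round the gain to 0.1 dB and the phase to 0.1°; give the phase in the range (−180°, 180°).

ω = 4: 60.0 dB, -5.6°; ω = 862: 34.1 dB, -64.0°

Substitute s = j4:
Numerator: 20(j4) + 40000 = 40000 + j80
Denominator: (j4) + 40 = 40 + j4
|N| = √(40000² + 80²) ≈ 40000, ∠N ≈ 0.11°
|D| = √(40² + 4²) ≈ 40.2, ∠D ≈ 5.71°
|G| = 40000 / 40.2 ≈ 995.02
Gain = 20 log₁₀(995.02) ≈ 59.96 dB
∠G = 0.11° − 5.71° = -5.60°

Substitute s = j862:
Numerator: 20(j862) + 40000 = 40000 + j17240
Denominator: (j862) + 40 = 40 + j862
|N| = √(40000² + 17240²) ≈ 43557, ∠N ≈ 23.32°
|D| = √(40² + 862²) ≈ 862.93, ∠D ≈ 87.34°
|G| = 43557 / 862.93 ≈ 50.476
Gain = 20 log₁₀(50.476) ≈ 34.06 dB
∠G = 23.32° − 87.34° = -64.02°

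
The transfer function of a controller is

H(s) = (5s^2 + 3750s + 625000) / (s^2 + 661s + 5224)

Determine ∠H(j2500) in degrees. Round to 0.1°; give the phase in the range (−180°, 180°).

-2.2°

Substitute s = j2500:
Numerator: 5(j2500)^2 + 3750(j2500) + 625000 = -30625000 + j9375000
Denominator: (j2500)^2 + 661(j2500) + 5224 = -6244776 + j1652500
|N| = √(30625000² + 9375000²) ≈ 3.2028e+07, ∠N ≈ 162.98°
|D| = √(6244776² + 1652500²) ≈ 6.4597e+06, ∠D ≈ 165.18°
∠H = 162.98° − 165.18° = -2.20°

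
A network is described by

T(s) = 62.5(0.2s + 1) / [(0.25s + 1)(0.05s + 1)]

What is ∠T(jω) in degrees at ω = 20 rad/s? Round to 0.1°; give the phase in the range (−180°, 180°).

At ω = 20 rad/s:
zero (1 + j20·0.2) = 1 + j4 → |·| ≈ 4.1231, ∠ ≈ 75.96°
pole (1 + j20·0.25) = 1 + j5 → |·| ≈ 5.099, ∠ ≈ 78.69°
pole (1 + j20·0.05) = 1 + j1 → |·| ≈ 1.4142, ∠ ≈ 45.00°
∠T = (75.96°) − (78.69° + 45.00°) = -47.73°

-47.7°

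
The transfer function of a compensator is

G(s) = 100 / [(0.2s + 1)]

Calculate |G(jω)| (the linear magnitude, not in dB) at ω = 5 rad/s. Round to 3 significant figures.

At ω = 5 rad/s:
pole (1 + j5·0.2) = 1 + j1 → |·| ≈ 1.4142, ∠ ≈ 45.00°
|G| = 100 · 1 / (1.4142) ≈ 70.711

70.7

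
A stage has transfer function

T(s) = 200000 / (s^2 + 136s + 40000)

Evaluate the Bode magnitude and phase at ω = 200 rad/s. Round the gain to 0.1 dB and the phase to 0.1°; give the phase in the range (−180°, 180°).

17.3 dB, -90.0°

At s = jω = j200:
quadratic: (j200)² + 136·j200 + 40000 = 0 + j27200 → |·| ≈ 27200, ∠ ≈ 90.00°
|T| = 200000 / 27200 ≈ 7.3529
Gain = 20 log₁₀(7.3529) ≈ 17.33 dB
∠T = 0.00° − 90.00° = -90.00°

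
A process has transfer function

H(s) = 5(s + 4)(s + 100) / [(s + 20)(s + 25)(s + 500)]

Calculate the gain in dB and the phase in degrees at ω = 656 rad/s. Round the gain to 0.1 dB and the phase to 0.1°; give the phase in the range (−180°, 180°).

At s = jω = j656:
zero (s+4): 4 + j656 → |·| = √(4²+656²) = √430352 ≈ 656.01, ∠ = arctan(656/4) ≈ 89.65°
zero (s+100): 100 + j656 → |·| = √(100²+656²) = √440336 ≈ 663.58, ∠ = arctan(656/100) ≈ 81.33°
pole (s+20): 20 + j656 → |·| = √(20²+656²) = √430736 ≈ 656.3, ∠ = arctan(656/20) ≈ 88.25°
pole (s+25): 25 + j656 → |·| = √(25²+656²) = √430961 ≈ 656.48, ∠ = arctan(656/25) ≈ 87.82°
pole (s+500): 500 + j656 → |·| = √(500²+656²) = √680336 ≈ 824.82, ∠ = arctan(656/500) ≈ 52.69°
|H| = 5 · 4.3532e+05 / 3.5537e+08 ≈ 0.0061249
Gain = 20 log₁₀(0.0061249) ≈ -44.26 dB
∠H = 170.98° − 228.76° = -57.78°

-44.3 dB, -57.8°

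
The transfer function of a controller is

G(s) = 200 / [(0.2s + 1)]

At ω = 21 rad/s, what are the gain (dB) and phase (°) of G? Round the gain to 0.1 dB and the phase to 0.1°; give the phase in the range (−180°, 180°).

33.3 dB, -76.6°

At ω = 21 rad/s:
pole (1 + j21·0.2) = 1 + j4.2 → |·| ≈ 4.3174, ∠ ≈ 76.61°
|G| = 200 · 1 / (4.3174) ≈ 46.324
Gain = 20 log₁₀(46.324) ≈ 33.32 dB
∠G = (0°) − (76.61°) = -76.61°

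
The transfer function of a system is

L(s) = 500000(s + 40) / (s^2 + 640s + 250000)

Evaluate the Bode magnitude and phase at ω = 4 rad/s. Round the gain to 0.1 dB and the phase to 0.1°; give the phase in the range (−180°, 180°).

At s = jω = j4:
zero (s+40): 40 + j4 → |·| = √(40²+4²) = √1616 ≈ 40.2, ∠ = arctan(4/40) ≈ 5.71°
quadratic: (j4)² + 640·j4 + 250000 = 249984 + j2560 → |·| ≈ 2.5e+05, ∠ ≈ 0.59°
|L| = 500000 · 40.2 / 2.5e+05 ≈ 80.4
Gain = 20 log₁₀(80.4) ≈ 38.11 dB
∠L = 5.71° − 0.59° = 5.12°

38.1 dB, 5.1°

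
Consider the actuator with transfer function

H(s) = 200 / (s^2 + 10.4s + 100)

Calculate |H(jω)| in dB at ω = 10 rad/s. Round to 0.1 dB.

5.7 dB

At s = jω = j10:
quadratic: (j10)² + 10.4·j10 + 100 = 0 + j104 → |·| ≈ 104, ∠ ≈ 90.00°
|H| = 200 / 104 ≈ 1.9231
Gain = 20 log₁₀(1.9231) ≈ 5.68 dB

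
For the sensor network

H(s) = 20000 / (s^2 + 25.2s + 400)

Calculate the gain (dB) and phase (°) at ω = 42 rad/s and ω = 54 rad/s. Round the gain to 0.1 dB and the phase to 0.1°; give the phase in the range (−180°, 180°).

ω = 42: 21.3 dB, -142.2°; ω = 54: 16.9 dB, -151.6°

At s = jω = j42:
quadratic: (j42)² + 25.2·j42 + 400 = -1364 + j1058.4 → |·| ≈ 1726.5, ∠ ≈ 142.19°
|H| = 20000 / 1726.5 ≈ 11.584
Gain = 20 log₁₀(11.584) ≈ 21.28 dB
∠H = 0.00° − 142.19° = -142.19°

At s = jω = j54:
quadratic: (j54)² + 25.2·j54 + 400 = -2516 + j1360.8 → |·| ≈ 2860.4, ∠ ≈ 151.59°
|H| = 20000 / 2860.4 ≈ 6.992
Gain = 20 log₁₀(6.992) ≈ 16.89 dB
∠H = 0.00° − 151.59° = -151.59°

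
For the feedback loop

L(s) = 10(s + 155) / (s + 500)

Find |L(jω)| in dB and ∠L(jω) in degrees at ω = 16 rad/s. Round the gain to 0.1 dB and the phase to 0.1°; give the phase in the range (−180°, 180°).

9.9 dB, 4.1°

At s = jω = j16:
zero (s+155): 155 + j16 → |·| = √(155²+16²) = √24281 ≈ 155.82, ∠ = arctan(16/155) ≈ 5.89°
pole (s+500): 500 + j16 → |·| = √(500²+16²) = √250256 ≈ 500.26, ∠ = arctan(16/500) ≈ 1.83°
|L| = 10 · 155.82 / 500.26 ≈ 3.1148
Gain = 20 log₁₀(3.1148) ≈ 9.87 dB
∠L = 5.89° − 1.83° = 4.06°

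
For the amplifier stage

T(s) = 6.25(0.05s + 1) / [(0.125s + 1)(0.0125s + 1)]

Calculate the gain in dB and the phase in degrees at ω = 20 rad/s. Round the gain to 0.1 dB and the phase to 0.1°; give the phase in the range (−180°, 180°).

At ω = 20 rad/s:
zero (1 + j20·0.05) = 1 + j1 → |·| ≈ 1.4142, ∠ ≈ 45.00°
pole (1 + j20·0.125) = 1 + j2.5 → |·| ≈ 2.6926, ∠ ≈ 68.20°
pole (1 + j20·0.0125) = 1 + j0.25 → |·| ≈ 1.0308, ∠ ≈ 14.04°
|T| = 6.25 · 1.4142 / (2.6926 · 1.0308) ≈ 3.1845
Gain = 20 log₁₀(3.1845) ≈ 10.06 dB
∠T = (45.00°) − (68.20° + 14.04°) = -37.24°

10.1 dB, -37.2°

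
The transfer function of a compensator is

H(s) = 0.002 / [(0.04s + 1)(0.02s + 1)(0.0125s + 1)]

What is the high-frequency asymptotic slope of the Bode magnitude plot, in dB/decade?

-60 dB/decade

Each pole contributes −20 dB/decade at high frequency; each zero contributes +20 dB/decade.
Net: 0 zero(s) − 3 pole(s) → -60 dB/decade.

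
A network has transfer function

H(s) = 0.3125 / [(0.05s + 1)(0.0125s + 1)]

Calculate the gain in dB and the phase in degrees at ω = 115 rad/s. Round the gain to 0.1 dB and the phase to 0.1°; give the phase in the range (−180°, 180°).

At ω = 115 rad/s:
pole (1 + j115·0.05) = 1 + j5.75 → |·| ≈ 5.8363, ∠ ≈ 80.13°
pole (1 + j115·0.0125) = 1 + j1.4375 → |·| ≈ 1.7511, ∠ ≈ 55.18°
|H| = 0.3125 · 1 / (5.8363 · 1.7511) ≈ 0.030577
Gain = 20 log₁₀(0.030577) ≈ -30.29 dB
∠H = (0°) − (80.13° + 55.18°) = -135.31°

-30.3 dB, -135.3°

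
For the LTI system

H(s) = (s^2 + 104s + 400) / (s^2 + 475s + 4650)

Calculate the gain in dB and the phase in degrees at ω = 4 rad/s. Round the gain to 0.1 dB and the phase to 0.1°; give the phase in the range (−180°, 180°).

Substitute s = j4:
Numerator: (j4)^2 + 104(j4) + 400 = 384 + j416
Denominator: (j4)^2 + 475(j4) + 4650 = 4634 + j1900
|N| = √(384² + 416²) ≈ 566.14, ∠N ≈ 47.29°
|D| = √(4634² + 1900²) ≈ 5008.4, ∠D ≈ 22.29°
|H| = 566.14 / 5008.4 ≈ 0.11304
Gain = 20 log₁₀(0.11304) ≈ -18.94 dB
∠H = 47.29° − 22.29° = 25.00°

-18.9 dB, 25.0°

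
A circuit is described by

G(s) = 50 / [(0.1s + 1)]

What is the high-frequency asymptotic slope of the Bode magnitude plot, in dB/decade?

-20 dB/decade

Each pole contributes −20 dB/decade at high frequency; each zero contributes +20 dB/decade.
Net: 0 zero(s) − 1 pole(s) → -20 dB/decade.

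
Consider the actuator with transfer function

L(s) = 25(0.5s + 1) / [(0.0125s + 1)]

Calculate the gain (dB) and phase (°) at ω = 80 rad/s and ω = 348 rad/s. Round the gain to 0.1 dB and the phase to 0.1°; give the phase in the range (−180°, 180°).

At ω = 80 rad/s:
zero (1 + j80·0.5) = 1 + j40 → |·| ≈ 40.012, ∠ ≈ 88.57°
pole (1 + j80·0.0125) = 1 + j1 → |·| ≈ 1.4142, ∠ ≈ 45.00°
|L| = 25 · 40.012 / (1.4142) ≈ 707.33
Gain = 20 log₁₀(707.33) ≈ 56.99 dB
∠L = (88.57°) − (45.00°) = 43.57°

At ω = 348 rad/s:
zero (1 + j348·0.5) = 1 + j174 → |·| ≈ 174, ∠ ≈ 89.67°
pole (1 + j348·0.0125) = 1 + j4.35 → |·| ≈ 4.4635, ∠ ≈ 77.05°
|L| = 25 · 174 / (4.4635) ≈ 974.57
Gain = 20 log₁₀(974.57) ≈ 59.78 dB
∠L = (89.67°) − (77.05°) = 12.62°

ω = 80: 57.0 dB, 43.6°; ω = 348: 59.8 dB, 12.6°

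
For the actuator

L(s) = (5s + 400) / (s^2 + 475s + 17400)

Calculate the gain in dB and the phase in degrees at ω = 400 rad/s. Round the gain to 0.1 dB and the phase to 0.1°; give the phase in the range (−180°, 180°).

-41.3 dB, -48.2°

Substitute s = j400:
Numerator: 5(j400) + 400 = 400 + j2000
Denominator: (j400)^2 + 475(j400) + 17400 = -142600 + j190000
|N| = √(400² + 2000²) ≈ 2039.6, ∠N ≈ 78.69°
|D| = √(142600² + 190000²) ≈ 2.3756e+05, ∠D ≈ 126.89°
|L| = 2039.6 / 2.3756e+05 ≈ 0.0085856
Gain = 20 log₁₀(0.0085856) ≈ -41.32 dB
∠L = 78.69° − 126.89° = -48.20°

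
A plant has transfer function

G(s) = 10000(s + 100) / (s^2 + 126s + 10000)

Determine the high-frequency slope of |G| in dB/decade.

Each pole contributes −20 dB/decade at high frequency; each zero contributes +20 dB/decade.
Net: 1 zero(s) − 2 pole(s) → -20 dB/decade.

-20 dB/decade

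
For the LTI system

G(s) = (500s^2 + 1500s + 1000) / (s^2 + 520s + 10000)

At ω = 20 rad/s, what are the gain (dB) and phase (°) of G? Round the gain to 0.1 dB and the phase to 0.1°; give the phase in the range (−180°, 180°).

Substitute s = j20:
Numerator: 500(j20)^2 + 1500(j20) + 1000 = -199000 + j30000
Denominator: (j20)^2 + 520(j20) + 10000 = 9600 + j10400
|N| = √(199000² + 30000²) ≈ 2.0125e+05, ∠N ≈ 171.43°
|D| = √(9600² + 10400²) ≈ 14153, ∠D ≈ 47.29°
|G| = 2.0125e+05 / 14153 ≈ 14.22
Gain = 20 log₁₀(14.22) ≈ 23.06 dB
∠G = 171.43° − 47.29° = 124.14°

23.1 dB, 124.1°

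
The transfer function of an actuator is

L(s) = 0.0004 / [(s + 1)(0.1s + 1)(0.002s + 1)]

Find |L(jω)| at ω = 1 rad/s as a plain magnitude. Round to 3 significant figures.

At ω = 1 rad/s:
pole (1 + j1·1) = 1 + j1 → |·| ≈ 1.4142, ∠ ≈ 45.00°
pole (1 + j1·0.1) = 1 + j0.1 → |·| ≈ 1.005, ∠ ≈ 5.71°
pole (1 + j1·0.002) = 1 + j0.002 → |·| ≈ 1, ∠ ≈ 0.11°
|L| = 0.0004 · 1 / (1.4142 · 1.005 · 1) ≈ 0.00028144

0.000281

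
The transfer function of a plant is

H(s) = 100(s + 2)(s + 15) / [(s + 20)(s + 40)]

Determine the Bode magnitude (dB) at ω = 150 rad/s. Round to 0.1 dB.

At s = jω = j150:
zero (s+2): 2 + j150 → |·| = √(2²+150²) = √22504 ≈ 150.01, ∠ = arctan(150/2) ≈ 89.24°
zero (s+15): 15 + j150 → |·| = √(15²+150²) = √22725 ≈ 150.75, ∠ = arctan(150/15) ≈ 84.29°
pole (s+20): 20 + j150 → |·| = √(20²+150²) = √22900 ≈ 151.33, ∠ = arctan(150/20) ≈ 82.41°
pole (s+40): 40 + j150 → |·| = √(40²+150²) = √24100 ≈ 155.24, ∠ = arctan(150/40) ≈ 75.07°
|H| = 100 · 22614 / 23492 ≈ 96.263
Gain = 20 log₁₀(96.263) ≈ 39.67 dB

39.7 dB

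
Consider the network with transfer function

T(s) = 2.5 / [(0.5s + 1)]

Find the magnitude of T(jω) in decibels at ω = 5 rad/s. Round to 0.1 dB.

-0.6 dB

At ω = 5 rad/s:
pole (1 + j5·0.5) = 1 + j2.5 → |·| ≈ 2.6926, ∠ ≈ 68.20°
|T| = 2.5 · 1 / (2.6926) ≈ 0.92847
Gain = 20 log₁₀(0.92847) ≈ -0.64 dB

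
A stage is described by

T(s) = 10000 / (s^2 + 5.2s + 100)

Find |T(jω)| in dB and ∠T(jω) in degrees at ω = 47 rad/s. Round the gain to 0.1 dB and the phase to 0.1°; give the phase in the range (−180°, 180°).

At s = jω = j47:
quadratic: (j47)² + 5.2·j47 + 100 = -2109 + j244.4 → |·| ≈ 2123.1, ∠ ≈ 173.39°
|T| = 10000 / 2123.1 ≈ 4.7101
Gain = 20 log₁₀(4.7101) ≈ 13.46 dB
∠T = 0.00° − 173.39° = -173.39°

13.5 dB, -173.4°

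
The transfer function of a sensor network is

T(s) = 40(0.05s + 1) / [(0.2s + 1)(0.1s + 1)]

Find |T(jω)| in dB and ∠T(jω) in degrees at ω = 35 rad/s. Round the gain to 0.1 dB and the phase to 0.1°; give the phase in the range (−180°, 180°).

9.9 dB, -95.7°

At ω = 35 rad/s:
zero (1 + j35·0.05) = 1 + j1.75 → |·| ≈ 2.0156, ∠ ≈ 60.26°
pole (1 + j35·0.2) = 1 + j7 → |·| ≈ 7.0711, ∠ ≈ 81.87°
pole (1 + j35·0.1) = 1 + j3.5 → |·| ≈ 3.6401, ∠ ≈ 74.05°
|T| = 40 · 2.0156 / (7.0711 · 3.6401) ≈ 3.1323
Gain = 20 log₁₀(3.1323) ≈ 9.92 dB
∠T = (60.26°) − (81.87° + 74.05°) = -95.66°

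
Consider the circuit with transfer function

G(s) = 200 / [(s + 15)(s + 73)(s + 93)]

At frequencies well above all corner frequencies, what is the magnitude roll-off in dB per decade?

Each pole contributes −20 dB/decade at high frequency; each zero contributes +20 dB/decade.
Net: 0 zero(s) − 3 pole(s) → -60 dB/decade.

-60 dB/decade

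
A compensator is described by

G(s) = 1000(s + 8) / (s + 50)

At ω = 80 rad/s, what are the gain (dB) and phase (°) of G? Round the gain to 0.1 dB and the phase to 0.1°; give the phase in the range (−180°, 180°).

At s = jω = j80:
zero (s+8): 8 + j80 → |·| = √(8²+80²) = √6464 ≈ 80.399, ∠ = arctan(80/8) ≈ 84.29°
pole (s+50): 50 + j80 → |·| = √(50²+80²) = √8900 ≈ 94.34, ∠ = arctan(80/50) ≈ 57.99°
|G| = 1000 · 80.399 / 94.34 ≈ 852.23
Gain = 20 log₁₀(852.23) ≈ 58.61 dB
∠G = 84.29° − 57.99° = 26.30°

58.6 dB, 26.3°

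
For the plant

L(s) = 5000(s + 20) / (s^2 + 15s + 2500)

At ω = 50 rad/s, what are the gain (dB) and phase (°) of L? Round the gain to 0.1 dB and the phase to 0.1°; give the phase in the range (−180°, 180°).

51.1 dB, -21.8°

At s = jω = j50:
zero (s+20): 20 + j50 → |·| = √(20²+50²) = √2900 ≈ 53.852, ∠ = arctan(50/20) ≈ 68.20°
quadratic: (j50)² + 15·j50 + 2500 = 0 + j750 → |·| ≈ 750, ∠ ≈ 90.00°
|L| = 5000 · 53.852 / 750 ≈ 359.01
Gain = 20 log₁₀(359.01) ≈ 51.10 dB
∠L = 68.20° − 90.00° = -21.80°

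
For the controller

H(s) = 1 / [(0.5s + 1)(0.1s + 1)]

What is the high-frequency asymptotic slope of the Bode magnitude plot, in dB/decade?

-40 dB/decade

Each pole contributes −20 dB/decade at high frequency; each zero contributes +20 dB/decade.
Net: 0 zero(s) − 2 pole(s) → -40 dB/decade.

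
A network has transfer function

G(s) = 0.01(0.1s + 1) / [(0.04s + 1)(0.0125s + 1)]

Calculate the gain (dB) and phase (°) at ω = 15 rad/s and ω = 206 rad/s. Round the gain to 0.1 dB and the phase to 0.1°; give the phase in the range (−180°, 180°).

ω = 15: -36.4 dB, 14.7°; ω = 206: -40.9 dB, -64.6°

At ω = 15 rad/s:
zero (1 + j15·0.1) = 1 + j1.5 → |·| ≈ 1.8028, ∠ ≈ 56.31°
pole (1 + j15·0.04) = 1 + j0.6 → |·| ≈ 1.1662, ∠ ≈ 30.96°
pole (1 + j15·0.0125) = 1 + j0.1875 → |·| ≈ 1.0174, ∠ ≈ 10.62°
|G| = 0.01 · 1.8028 / (1.1662 · 1.0174) ≈ 0.015194
Gain = 20 log₁₀(0.015194) ≈ -36.37 dB
∠G = (56.31°) − (30.96° + 10.62°) = 14.73°

At ω = 206 rad/s:
zero (1 + j206·0.1) = 1 + j20.6 → |·| ≈ 20.624, ∠ ≈ 87.22°
pole (1 + j206·0.04) = 1 + j8.24 → |·| ≈ 8.3005, ∠ ≈ 83.08°
pole (1 + j206·0.0125) = 1 + j2.575 → |·| ≈ 2.7624, ∠ ≈ 68.78°
|G| = 0.01 · 20.624 / (8.3005 · 2.7624) ≈ 0.0089946
Gain = 20 log₁₀(0.0089946) ≈ -40.92 dB
∠G = (87.22°) − (83.08° + 68.78°) = -64.64°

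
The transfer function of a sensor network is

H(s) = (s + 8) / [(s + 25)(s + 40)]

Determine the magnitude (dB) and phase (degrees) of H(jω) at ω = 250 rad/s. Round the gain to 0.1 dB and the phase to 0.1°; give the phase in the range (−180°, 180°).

At s = jω = j250:
zero (s+8): 8 + j250 → |·| = √(8²+250²) = √62564 ≈ 250.13, ∠ = arctan(250/8) ≈ 88.17°
pole (s+25): 25 + j250 → |·| = √(25²+250²) = √63125 ≈ 251.25, ∠ = arctan(250/25) ≈ 84.29°
pole (s+40): 40 + j250 → |·| = √(40²+250²) = √64100 ≈ 253.18, ∠ = arctan(250/40) ≈ 80.91°
|H| = 1 · 250.13 / 63611 ≈ 0.0039322
Gain = 20 log₁₀(0.0039322) ≈ -48.11 dB
∠H = 88.17° − 165.20° = -77.03°

-48.1 dB, -77.0°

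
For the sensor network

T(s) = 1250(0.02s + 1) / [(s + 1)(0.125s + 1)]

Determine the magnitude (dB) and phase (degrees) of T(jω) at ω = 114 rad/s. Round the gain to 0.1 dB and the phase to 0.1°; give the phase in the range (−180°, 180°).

At ω = 114 rad/s:
zero (1 + j114·0.02) = 1 + j2.28 → |·| ≈ 2.4897, ∠ ≈ 66.32°
pole (1 + j114·1) = 1 + j114 → |·| ≈ 114, ∠ ≈ 89.50°
pole (1 + j114·0.125) = 1 + j14.25 → |·| ≈ 14.285, ∠ ≈ 85.99°
|T| = 1250 · 2.4897 / (114 · 14.285) ≈ 1.911
Gain = 20 log₁₀(1.911) ≈ 5.63 dB
∠T = (66.32°) − (89.50° + 85.99°) = -109.17°

5.6 dB, -109.2°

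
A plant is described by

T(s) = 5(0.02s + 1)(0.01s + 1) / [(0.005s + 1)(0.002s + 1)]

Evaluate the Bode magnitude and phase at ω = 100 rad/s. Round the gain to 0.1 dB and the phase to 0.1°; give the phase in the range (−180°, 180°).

At ω = 100 rad/s:
zero (1 + j100·0.02) = 1 + j2 → |·| ≈ 2.2361, ∠ ≈ 63.43°
zero (1 + j100·0.01) = 1 + j1 → |·| ≈ 1.4142, ∠ ≈ 45.00°
pole (1 + j100·0.005) = 1 + j0.5 → |·| ≈ 1.118, ∠ ≈ 26.57°
pole (1 + j100·0.002) = 1 + j0.2 → |·| ≈ 1.0198, ∠ ≈ 11.31°
|T| = 5 · 2.2361 · 1.4142 / (1.118 · 1.0198) ≈ 13.868
Gain = 20 log₁₀(13.868) ≈ 22.84 dB
∠T = (63.43° + 45.00°) − (26.57° + 11.31°) = 70.55°

22.8 dB, 70.6°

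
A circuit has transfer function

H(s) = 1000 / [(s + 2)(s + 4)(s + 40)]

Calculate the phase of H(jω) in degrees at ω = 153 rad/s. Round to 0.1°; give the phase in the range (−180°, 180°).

At s = jω = j153:
pole (s+2): 2 + j153 → |·| = √(2²+153²) = √23413 ≈ 153.01, ∠ = arctan(153/2) ≈ 89.25°
pole (s+4): 4 + j153 → |·| = √(4²+153²) = √23425 ≈ 153.05, ∠ = arctan(153/4) ≈ 88.50°
pole (s+40): 40 + j153 → |·| = √(40²+153²) = √25009 ≈ 158.14, ∠ = arctan(153/40) ≈ 75.35°
∠H = 0.00° − 253.10° = -253.10° ≡ 106.90° (principal value)

106.9°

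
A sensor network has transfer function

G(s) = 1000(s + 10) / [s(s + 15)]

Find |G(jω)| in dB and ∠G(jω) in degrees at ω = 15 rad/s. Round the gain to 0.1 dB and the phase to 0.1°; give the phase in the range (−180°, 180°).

35.1 dB, -78.7°

At s = jω = j15:
zero (s+10): 10 + j15 → |·| = √(10²+15²) = √325 ≈ 18.028, ∠ = arctan(15/10) ≈ 56.31°
pole (s+15): 15 + j15 → |·| = √(15²+15²) = √450 ≈ 21.213, ∠ = arctan(15/15) ≈ 45.00°
pole at origin: |s| = 15, ∠ = 90.00° (in denominator)
|G| = 1000 · 18.028 / 318.19 ≈ 56.658
Gain = 20 log₁₀(56.658) ≈ 35.07 dB
∠G = 56.31° − 135.00° = -78.69°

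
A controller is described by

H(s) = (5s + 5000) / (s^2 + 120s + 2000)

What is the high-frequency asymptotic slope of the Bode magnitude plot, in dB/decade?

Each pole contributes −20 dB/decade at high frequency; each zero contributes +20 dB/decade.
Net: 1 zero(s) − 2 pole(s) → -20 dB/decade.

-20 dB/decade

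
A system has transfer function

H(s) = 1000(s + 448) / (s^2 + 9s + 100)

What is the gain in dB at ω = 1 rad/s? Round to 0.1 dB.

At s = jω = j1:
zero (s+448): 448 + j1 → |·| = √(448²+1²) = √200705 ≈ 448, ∠ = arctan(1/448) ≈ 0.13°
quadratic: (j1)² + 9·j1 + 100 = 99 + j9 → |·| ≈ 99.408, ∠ ≈ 5.19°
|H| = 1000 · 448 / 99.408 ≈ 4506.7
Gain = 20 log₁₀(4506.7) ≈ 73.08 dB

73.1 dB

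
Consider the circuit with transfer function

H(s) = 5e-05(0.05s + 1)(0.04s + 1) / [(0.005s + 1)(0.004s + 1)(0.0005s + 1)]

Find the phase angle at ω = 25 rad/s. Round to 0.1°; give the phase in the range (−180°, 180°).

82.8°

At ω = 25 rad/s:
zero (1 + j25·0.05) = 1 + j1.25 → |·| ≈ 1.6008, ∠ ≈ 51.34°
zero (1 + j25·0.04) = 1 + j1 → |·| ≈ 1.4142, ∠ ≈ 45.00°
pole (1 + j25·0.005) = 1 + j0.125 → |·| ≈ 1.0078, ∠ ≈ 7.13°
pole (1 + j25·0.004) = 1 + j0.1 → |·| ≈ 1.005, ∠ ≈ 5.71°
pole (1 + j25·0.0005) = 1 + j0.0125 → |·| ≈ 1.0001, ∠ ≈ 0.72°
∠H = (51.34° + 45.00°) − (7.13° + 5.71° + 0.72°) = 82.78°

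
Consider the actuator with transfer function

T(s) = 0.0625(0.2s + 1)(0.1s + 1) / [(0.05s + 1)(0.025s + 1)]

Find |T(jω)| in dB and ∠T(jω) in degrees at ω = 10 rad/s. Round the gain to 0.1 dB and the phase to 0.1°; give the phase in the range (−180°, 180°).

-15.3 dB, 67.8°

At ω = 10 rad/s:
zero (1 + j10·0.2) = 1 + j2 → |·| ≈ 2.2361, ∠ ≈ 63.43°
zero (1 + j10·0.1) = 1 + j1 → |·| ≈ 1.4142, ∠ ≈ 45.00°
pole (1 + j10·0.05) = 1 + j0.5 → |·| ≈ 1.118, ∠ ≈ 26.57°
pole (1 + j10·0.025) = 1 + j0.25 → |·| ≈ 1.0308, ∠ ≈ 14.04°
|T| = 0.0625 · 2.2361 · 1.4142 / (1.118 · 1.0308) ≈ 0.1715
Gain = 20 log₁₀(0.1715) ≈ -15.31 dB
∠T = (63.43° + 45.00°) − (26.57° + 14.04°) = 67.82°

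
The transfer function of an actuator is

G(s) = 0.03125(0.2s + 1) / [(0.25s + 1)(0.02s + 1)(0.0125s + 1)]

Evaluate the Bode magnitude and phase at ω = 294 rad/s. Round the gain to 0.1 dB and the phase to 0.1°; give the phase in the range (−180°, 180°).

-59.2 dB, -155.3°

At ω = 294 rad/s:
zero (1 + j294·0.2) = 1 + j58.8 → |·| ≈ 58.809, ∠ ≈ 89.03°
pole (1 + j294·0.25) = 1 + j73.5 → |·| ≈ 73.507, ∠ ≈ 89.22°
pole (1 + j294·0.02) = 1 + j5.88 → |·| ≈ 5.9644, ∠ ≈ 80.35°
pole (1 + j294·0.0125) = 1 + j3.675 → |·| ≈ 3.8086, ∠ ≈ 74.78°
|G| = 0.03125 · 58.809 / (73.507 · 5.9644 · 3.8086) ≈ 0.0011006
Gain = 20 log₁₀(0.0011006) ≈ -59.17 dB
∠G = (89.03°) − (89.22° + 80.35° + 74.78°) = -155.32°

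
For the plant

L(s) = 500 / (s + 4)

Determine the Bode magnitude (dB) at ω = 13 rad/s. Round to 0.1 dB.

31.3 dB

Substitute s = j13:
Numerator: 500 = 500 + j0
Denominator: (j13) + 4 = 4 + j13
|N| = √(500² + 0²) ≈ 500, ∠N ≈ 0.00°
|D| = √(4² + 13²) ≈ 13.601, ∠D ≈ 72.90°
|L| = 500 / 13.601 ≈ 36.762
Gain = 20 log₁₀(36.762) ≈ 31.31 dB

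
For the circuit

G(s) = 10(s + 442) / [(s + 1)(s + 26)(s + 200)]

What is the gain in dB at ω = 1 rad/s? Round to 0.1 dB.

At s = jω = j1:
zero (s+442): 442 + j1 → |·| = √(442²+1²) = √195365 ≈ 442, ∠ = arctan(1/442) ≈ 0.13°
pole (s+1): 1 + j1 → |·| = √(1²+1²) = √2 ≈ 1.4142, ∠ = arctan(1/1) ≈ 45.00°
pole (s+26): 26 + j1 → |·| = √(26²+1²) = √677 ≈ 26.019, ∠ = arctan(1/26) ≈ 2.20°
pole (s+200): 200 + j1 → |·| = √(200²+1²) = √40001 ≈ 200, ∠ = arctan(1/200) ≈ 0.29°
|G| = 10 · 442 / 7359.2 ≈ 0.60061
Gain = 20 log₁₀(0.60061) ≈ -4.43 dB

-4.4 dB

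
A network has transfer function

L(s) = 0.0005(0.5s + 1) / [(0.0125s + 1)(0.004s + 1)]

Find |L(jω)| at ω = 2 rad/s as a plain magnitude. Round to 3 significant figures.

0.000707

At ω = 2 rad/s:
zero (1 + j2·0.5) = 1 + j1 → |·| ≈ 1.4142, ∠ ≈ 45.00°
pole (1 + j2·0.0125) = 1 + j0.025 → |·| ≈ 1.0003, ∠ ≈ 1.43°
pole (1 + j2·0.004) = 1 + j0.008 → |·| ≈ 1, ∠ ≈ 0.46°
|L| = 0.0005 · 1.4142 / (1.0003 · 1) ≈ 0.00070689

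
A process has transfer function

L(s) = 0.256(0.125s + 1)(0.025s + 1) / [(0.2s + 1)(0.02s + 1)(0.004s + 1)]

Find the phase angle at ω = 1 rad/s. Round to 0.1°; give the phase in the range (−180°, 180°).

At ω = 1 rad/s:
zero (1 + j1·0.125) = 1 + j0.125 → |·| ≈ 1.0078, ∠ ≈ 7.13°
zero (1 + j1·0.025) = 1 + j0.025 → |·| ≈ 1.0003, ∠ ≈ 1.43°
pole (1 + j1·0.2) = 1 + j0.2 → |·| ≈ 1.0198, ∠ ≈ 11.31°
pole (1 + j1·0.02) = 1 + j0.02 → |·| ≈ 1.0002, ∠ ≈ 1.15°
pole (1 + j1·0.004) = 1 + j0.004 → |·| ≈ 1, ∠ ≈ 0.23°
∠L = (7.13° + 1.43°) − (11.31° + 1.15° + 0.23°) = -4.13°

-4.1°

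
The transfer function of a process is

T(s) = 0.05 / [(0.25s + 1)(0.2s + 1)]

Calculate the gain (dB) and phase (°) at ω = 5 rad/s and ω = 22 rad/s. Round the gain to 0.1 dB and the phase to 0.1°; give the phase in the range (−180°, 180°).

ω = 5: -33.1 dB, -96.3°; ω = 22: -54.1 dB, -156.9°

At ω = 5 rad/s:
pole (1 + j5·0.25) = 1 + j1.25 → |·| ≈ 1.6008, ∠ ≈ 51.34°
pole (1 + j5·0.2) = 1 + j1 → |·| ≈ 1.4142, ∠ ≈ 45.00°
|T| = 0.05 · 1 / (1.6008 · 1.4142) ≈ 0.022086
Gain = 20 log₁₀(0.022086) ≈ -33.12 dB
∠T = (0°) − (51.34° + 45.00°) = -96.34°

At ω = 22 rad/s:
pole (1 + j22·0.25) = 1 + j5.5 → |·| ≈ 5.5902, ∠ ≈ 79.70°
pole (1 + j22·0.2) = 1 + j4.4 → |·| ≈ 4.5122, ∠ ≈ 77.20°
|T| = 0.05 · 1 / (5.5902 · 4.5122) ≈ 0.0019822
Gain = 20 log₁₀(0.0019822) ≈ -54.06 dB
∠T = (0°) − (79.70° + 77.20°) = -156.90°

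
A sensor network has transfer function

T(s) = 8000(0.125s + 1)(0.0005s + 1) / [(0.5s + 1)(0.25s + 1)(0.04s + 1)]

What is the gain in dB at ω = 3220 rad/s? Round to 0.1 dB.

At ω = 3220 rad/s:
zero (1 + j3220·0.125) = 1 + j402.5 → |·| ≈ 402.5, ∠ ≈ 89.86°
zero (1 + j3220·0.0005) = 1 + j1.61 → |·| ≈ 1.8953, ∠ ≈ 58.15°
pole (1 + j3220·0.5) = 1 + j1610 → |·| ≈ 1610, ∠ ≈ 89.96°
pole (1 + j3220·0.25) = 1 + j805 → |·| ≈ 805, ∠ ≈ 89.93°
pole (1 + j3220·0.04) = 1 + j128.8 → |·| ≈ 128.8, ∠ ≈ 89.56°
|T| = 8000 · 402.5 · 1.8953 / (1610 · 805 · 128.8) ≈ 0.036559
Gain = 20 log₁₀(0.036559) ≈ -28.74 dB

-28.7 dB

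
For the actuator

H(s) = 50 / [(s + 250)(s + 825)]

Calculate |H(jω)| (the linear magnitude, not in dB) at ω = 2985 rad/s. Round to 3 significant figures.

5.39e-06

At s = jω = j2985:
pole (s+250): 250 + j2985 → |·| = √(250²+2985²) = √8972725 ≈ 2995.5, ∠ = arctan(2985/250) ≈ 85.21°
pole (s+825): 825 + j2985 → |·| = √(825²+2985²) = √9590850 ≈ 3096.9, ∠ = arctan(2985/825) ≈ 74.55°
|H| = 50 / 9.2768e+06 ≈ 5.3898e-06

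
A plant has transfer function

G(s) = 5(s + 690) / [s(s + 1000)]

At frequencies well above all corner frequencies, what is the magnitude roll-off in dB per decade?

-20 dB/decade

Each pole contributes −20 dB/decade at high frequency; each zero contributes +20 dB/decade.
Net: 1 zero(s) − 2 pole(s) → -20 dB/decade.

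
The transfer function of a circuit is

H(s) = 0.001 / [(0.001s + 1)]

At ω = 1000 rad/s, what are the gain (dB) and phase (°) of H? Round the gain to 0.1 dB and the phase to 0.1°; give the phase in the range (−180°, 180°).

At ω = 1000 rad/s:
pole (1 + j1000·0.001) = 1 + j1 → |·| ≈ 1.4142, ∠ ≈ 45.00°
|H| = 0.001 · 1 / (1.4142) ≈ 0.00070711
Gain = 20 log₁₀(0.00070711) ≈ -63.01 dB
∠H = (0°) − (45.00°) = -45.00°

-63.0 dB, -45.0°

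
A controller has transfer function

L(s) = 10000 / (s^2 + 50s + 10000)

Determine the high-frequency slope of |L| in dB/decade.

-40 dB/decade

Each pole contributes −20 dB/decade at high frequency; each zero contributes +20 dB/decade.
Net: 0 zero(s) − 2 pole(s) → -40 dB/decade.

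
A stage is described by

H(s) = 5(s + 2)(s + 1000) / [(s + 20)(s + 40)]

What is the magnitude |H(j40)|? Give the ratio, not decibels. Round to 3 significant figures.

79.2

At s = jω = j40:
zero (s+2): 2 + j40 → |·| = √(2²+40²) = √1604 ≈ 40.05, ∠ = arctan(40/2) ≈ 87.14°
zero (s+1000): 1000 + j40 → |·| = √(1000²+40²) = √1001600 ≈ 1000.8, ∠ = arctan(40/1000) ≈ 2.29°
pole (s+20): 20 + j40 → |·| = √(20²+40²) = √2000 ≈ 44.721, ∠ = arctan(40/20) ≈ 63.43°
pole (s+40): 40 + j40 → |·| = √(40²+40²) = √3200 ≈ 56.569, ∠ = arctan(40/40) ≈ 45.00°
|H| = 5 · 40082 / 2529.8 ≈ 79.22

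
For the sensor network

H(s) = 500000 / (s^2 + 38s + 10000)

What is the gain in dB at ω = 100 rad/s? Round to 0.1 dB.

At s = jω = j100:
quadratic: (j100)² + 38·j100 + 10000 = 0 + j3800 → |·| ≈ 3800, ∠ ≈ 90.00°
|H| = 500000 / 3800 ≈ 131.58
Gain = 20 log₁₀(131.58) ≈ 42.38 dB

42.4 dB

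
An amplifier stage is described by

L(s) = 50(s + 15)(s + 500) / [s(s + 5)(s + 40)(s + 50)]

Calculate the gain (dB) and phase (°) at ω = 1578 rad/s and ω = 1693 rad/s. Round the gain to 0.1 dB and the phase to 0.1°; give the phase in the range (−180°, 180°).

ω = 1578: -93.5 dB, 165.3°; ω = 1693: -94.8 dB, 166.3°

At s = jω = j1578:
zero (s+15): 15 + j1578 → |·| = √(15²+1578²) = √2490309 ≈ 1578.1, ∠ = arctan(1578/15) ≈ 89.46°
zero (s+500): 500 + j1578 → |·| = √(500²+1578²) = √2740084 ≈ 1655.3, ∠ = arctan(1578/500) ≈ 72.42°
pole (s+5): 5 + j1578 → |·| = √(5²+1578²) = √2490109 ≈ 1578, ∠ = arctan(1578/5) ≈ 89.82°
pole (s+40): 40 + j1578 → |·| = √(40²+1578²) = √2491684 ≈ 1578.5, ∠ = arctan(1578/40) ≈ 88.55°
pole (s+50): 50 + j1578 → |·| = √(50²+1578²) = √2492584 ≈ 1578.8, ∠ = arctan(1578/50) ≈ 88.19°
pole at origin: |s| = 1578, ∠ = 90.00° (in denominator)
|L| = 50 · 2.6122e+06 / 6.2056e+12 ≈ 2.1047e-05
Gain = 20 log₁₀(2.1047e-05) ≈ -93.54 dB
∠L = 161.88° − 356.56° = -194.68° ≡ 165.32° (principal value)

At s = jω = j1693:
zero (s+15): 15 + j1693 → |·| = √(15²+1693²) = √2866474 ≈ 1693.1, ∠ = arctan(1693/15) ≈ 89.49°
zero (s+500): 500 + j1693 → |·| = √(500²+1693²) = √3116249 ≈ 1765.3, ∠ = arctan(1693/500) ≈ 73.55°
pole (s+5): 5 + j1693 → |·| = √(5²+1693²) = √2866274 ≈ 1693, ∠ = arctan(1693/5) ≈ 89.83°
pole (s+40): 40 + j1693 → |·| = √(40²+1693²) = √2867849 ≈ 1693.5, ∠ = arctan(1693/40) ≈ 88.65°
pole (s+50): 50 + j1693 → |·| = √(50²+1693²) = √2868749 ≈ 1693.7, ∠ = arctan(1693/50) ≈ 88.31°
pole at origin: |s| = 1693, ∠ = 90.00° (in denominator)
|L| = 50 · 2.9888e+06 / 8.2212e+12 ≈ 1.8177e-05
Gain = 20 log₁₀(1.8177e-05) ≈ -94.81 dB
∠L = 163.04° − 356.79° = -193.75° ≡ 166.25° (principal value)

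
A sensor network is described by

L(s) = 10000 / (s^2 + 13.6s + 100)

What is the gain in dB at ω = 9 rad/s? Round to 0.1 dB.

38.1 dB

At s = jω = j9:
quadratic: (j9)² + 13.6·j9 + 100 = 19 + j122.4 → |·| ≈ 123.87, ∠ ≈ 81.18°
|L| = 10000 / 123.87 ≈ 80.73
Gain = 20 log₁₀(80.73) ≈ 38.14 dB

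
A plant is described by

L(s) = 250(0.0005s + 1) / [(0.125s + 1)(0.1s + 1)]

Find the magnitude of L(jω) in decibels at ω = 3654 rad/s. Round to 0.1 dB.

At ω = 3654 rad/s:
zero (1 + j3654·0.0005) = 1 + j1.827 → |·| ≈ 2.0828, ∠ ≈ 61.31°
pole (1 + j3654·0.125) = 1 + j456.75 → |·| ≈ 456.75, ∠ ≈ 89.87°
pole (1 + j3654·0.1) = 1 + j365.4 → |·| ≈ 365.4, ∠ ≈ 89.84°
|L| = 250 · 2.0828 / (456.75 · 365.4) ≈ 0.0031199
Gain = 20 log₁₀(0.0031199) ≈ -50.12 dB

-50.1 dB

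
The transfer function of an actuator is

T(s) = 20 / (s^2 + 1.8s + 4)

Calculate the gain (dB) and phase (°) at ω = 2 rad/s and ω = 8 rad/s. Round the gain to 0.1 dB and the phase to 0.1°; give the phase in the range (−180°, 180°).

ω = 2: 14.9 dB, -90.0°; ω = 8: -9.8 dB, -166.5°

At s = jω = j2:
quadratic: (j2)² + 1.8·j2 + 4 = 0 + j3.6 → |·| ≈ 3.6, ∠ ≈ 90.00°
|T| = 20 / 3.6 ≈ 5.5556
Gain = 20 log₁₀(5.5556) ≈ 14.89 dB
∠T = 0.00° − 90.00° = -90.00°

At s = jω = j8:
quadratic: (j8)² + 1.8·j8 + 4 = -60 + j14.4 → |·| ≈ 61.704, ∠ ≈ 166.50°
|T| = 20 / 61.704 ≈ 0.32413
Gain = 20 log₁₀(0.32413) ≈ -9.79 dB
∠T = 0.00° − 166.50° = -166.50°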